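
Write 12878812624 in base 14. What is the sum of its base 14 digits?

54

12878812624 in base 14 is 8A2620B96.
Digit sum: 8+10+2+6+2+0+11+9+6 = 54.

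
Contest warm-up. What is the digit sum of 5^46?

112

5^46 = 142108547152020037174224853515625
Sum of its 33 digits: 112.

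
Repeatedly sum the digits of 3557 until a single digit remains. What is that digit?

3+5+5+7 = 20
2+0 = 2
(Equivalently, 3557 mod 9 = 2.)

2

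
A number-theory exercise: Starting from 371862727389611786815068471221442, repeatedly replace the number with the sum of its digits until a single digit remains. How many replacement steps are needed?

3

371862727389611786815068471221442 → 147 → 12 → 3 (3 steps)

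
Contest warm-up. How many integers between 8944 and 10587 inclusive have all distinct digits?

689

The integers in [8944, 10587] that have all distinct digits: 8945, 8946, 8947, 8950, 8951, 8952, …, 10586, 10587.
689 qualify.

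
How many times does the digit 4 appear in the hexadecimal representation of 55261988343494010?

2

55261988343494010 in base 16 is C4547C50CBB57A.
The digit 4 appears 2 times.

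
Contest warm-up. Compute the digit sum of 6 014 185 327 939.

6+0+1+4+1+8+5+3+2+7+9+3+9 = 58

58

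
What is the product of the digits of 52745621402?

0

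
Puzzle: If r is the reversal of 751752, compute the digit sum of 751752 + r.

Reversal of 751752 is 257157; 751752 + 257157 = 1008909.
Digit sum of 1008909: 1+0+0+8+9+0+9 = 27.

27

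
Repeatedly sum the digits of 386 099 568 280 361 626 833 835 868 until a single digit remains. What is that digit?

5

3+8+6+0+9+9+5+6+8+2+8+0+3+6+1+6+2+6+8+3+3+8+3+5+8+6+8 = 140
1+4+0 = 5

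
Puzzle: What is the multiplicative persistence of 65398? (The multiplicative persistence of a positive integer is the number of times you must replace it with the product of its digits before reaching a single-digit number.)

2

65398 → 6480 → 0 (2 steps)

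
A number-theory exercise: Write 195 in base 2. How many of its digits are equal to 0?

195 in base 2 is 11000011.
The digit 0 appears 4 times.

4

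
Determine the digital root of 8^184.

1

The digital root of n equals n mod 9 (or 9 when 9 | n), so we need 8^184 mod 9.
8^184 ≡ 1 (mod 9), so the digital root is 1.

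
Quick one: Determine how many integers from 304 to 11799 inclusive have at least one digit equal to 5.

The integers in [304, 11799] that have at least one digit equal to 5: 305, 315, 325, 335, 345, 350, …, 11785, 11795.
3886 qualify.

3886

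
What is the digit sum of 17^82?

469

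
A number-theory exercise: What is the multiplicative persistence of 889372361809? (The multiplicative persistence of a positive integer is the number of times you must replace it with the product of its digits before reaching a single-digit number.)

889372361809 → 0 (1 step)

1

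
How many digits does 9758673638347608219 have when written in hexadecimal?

9758673638347608219 in base 16 is 876DC5F86CAD909B, which has 16 digits.

16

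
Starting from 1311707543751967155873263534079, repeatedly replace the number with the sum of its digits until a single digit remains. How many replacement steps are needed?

2

1311707543751967155873263534079 → 135 → 9 (2 steps)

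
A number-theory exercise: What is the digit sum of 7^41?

148

7^41 = 44567640326363195900190045974568007
Sum of its 35 digits: 148.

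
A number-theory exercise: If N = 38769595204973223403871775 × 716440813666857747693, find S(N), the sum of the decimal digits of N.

189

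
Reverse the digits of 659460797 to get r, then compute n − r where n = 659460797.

-137604159

Reverse of 659460797 is 797064956.
659460797 − 797064956 = -137604159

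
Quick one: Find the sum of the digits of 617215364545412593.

73

6+1+7+2+1+5+3+6+4+5+4+5+4+1+2+5+9+3 = 73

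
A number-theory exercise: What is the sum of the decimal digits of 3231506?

20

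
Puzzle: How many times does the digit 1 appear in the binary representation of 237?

6

237 in base 2 is 11101101.
The digit 1 appears 6 times.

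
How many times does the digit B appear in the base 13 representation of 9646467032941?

9646467032941 in base 13 is 54C872649C5B.
The digit B appears 1 time.

1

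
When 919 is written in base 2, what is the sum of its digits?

7

919 in base 2 is 1110010111.
Digit sum: 1+1+1+0+0+1+0+1+1+1 = 7.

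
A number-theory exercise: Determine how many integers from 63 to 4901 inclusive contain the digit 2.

The integers in [63, 4901] that contain the digit 2: 72, 82, 92, 102, 112, 120, …, 4882, 4892.
2049 qualify.

2049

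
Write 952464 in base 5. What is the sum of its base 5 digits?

24

952464 in base 5 is 220434324.
Digit sum: 2+2+0+4+3+4+3+2+4 = 24.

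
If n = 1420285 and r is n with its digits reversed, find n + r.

Reverse of 1420285 is 5820241.
1420285 + 5820241 = 7240526

7240526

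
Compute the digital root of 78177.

3

7+8+1+7+7 = 30
3+0 = 3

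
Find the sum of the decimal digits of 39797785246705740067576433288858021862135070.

3+9+7+9+7+7+8+5+2+4+6+7+0+5+7+4+0+0+6+7+5+7+6+4+3+3+2+8+8+8+5+8+0+2+1+8+6+2+1+3+5+0+7+0 = 205

205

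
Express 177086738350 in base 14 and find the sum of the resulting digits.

67

177086738350 in base 14 is 87DCD31514.
Digit sum: 8+7+13+12+13+3+1+5+1+4 = 67.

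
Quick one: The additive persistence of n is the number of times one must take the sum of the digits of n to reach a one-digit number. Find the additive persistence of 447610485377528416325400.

3

447610485377528416325400 → 96 → 15 → 6 (3 steps)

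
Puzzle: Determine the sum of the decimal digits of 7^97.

376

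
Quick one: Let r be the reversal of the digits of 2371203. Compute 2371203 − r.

-650529

Reverse of 2371203 is 3021732.
2371203 − 3021732 = -650529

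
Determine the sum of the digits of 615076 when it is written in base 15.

615076 in base 15 is C23A1.
Digit sum: 12+2+3+10+1 = 28.

28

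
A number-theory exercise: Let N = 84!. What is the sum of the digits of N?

84! = 3314240134565353266999387579130131288000666286242049487118846032383059131291716864129885722968716753156177920000000000000000000
Sum of its 127 digits: 477.

477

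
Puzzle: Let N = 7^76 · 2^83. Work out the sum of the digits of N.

7^76 · 2^83 = 163282891011588813495685186074620508704970856184830133740858441550825839272895237962334208
Sum of its 90 digits: 404.

404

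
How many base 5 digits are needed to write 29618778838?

29618778838 in base 5 is 441124401410323, which has 15 digits.

15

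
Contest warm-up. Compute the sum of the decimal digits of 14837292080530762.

1+4+8+3+7+2+9+2+0+8+0+5+3+0+7+6+2 = 67

67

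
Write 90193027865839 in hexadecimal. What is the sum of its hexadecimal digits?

79

90193027865839 in base 16 is 5207B3631CEF.
Digit sum: 5+2+0+7+11+3+6+3+1+12+14+15 = 79.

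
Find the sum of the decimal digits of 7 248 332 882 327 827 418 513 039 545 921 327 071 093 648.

186

7+2+4+8+3+3+2+8+8+2+3+2+7+8+2+7+4+1+8+5+1+3+0+3+9+5+4+5+9+2+1+3+2+7+0+7+1+0+9+3+6+4+8 = 186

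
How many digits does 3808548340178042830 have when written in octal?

21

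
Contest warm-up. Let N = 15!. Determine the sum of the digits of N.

15! = 1307674368000
Sum of its 13 digits: 45.

45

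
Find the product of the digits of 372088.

3×7×2×0×8×8 = 0

0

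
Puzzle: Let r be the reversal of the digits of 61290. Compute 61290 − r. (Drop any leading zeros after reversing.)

52074

Reverse of 61290 is 9216.
61290 − 9216 = 52074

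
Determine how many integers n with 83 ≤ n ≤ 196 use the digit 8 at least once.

26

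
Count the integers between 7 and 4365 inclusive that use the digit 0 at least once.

1147

The integers in [7, 4365] that use the digit 0 at least once: 10, 20, 30, 40, 50, 60, …, 4350, 4360.
1147 qualify.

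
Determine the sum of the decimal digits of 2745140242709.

2+7+4+5+1+4+0+2+4+2+7+0+9 = 47

47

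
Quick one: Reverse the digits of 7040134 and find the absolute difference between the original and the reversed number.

Reverse of 7040134 is 4310407.
|7040134 − 4310407| = 2729727

2729727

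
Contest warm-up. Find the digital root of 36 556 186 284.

3+6+5+5+6+1+8+6+2+8+4 = 54
5+4 = 9

9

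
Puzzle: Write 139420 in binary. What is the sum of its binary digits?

6

139420 in base 2 is 100010000010011100.
Digit sum: 1+0+0+0+1+0+0+0+0+0+1+0+0+1+1+1+0+0 = 6.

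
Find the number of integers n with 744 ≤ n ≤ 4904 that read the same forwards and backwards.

65

The integers in [744, 4904] that read the same forwards and backwards: 747, 757, 767, 777, 787, 797, …, 4774, 4884.
65 qualify.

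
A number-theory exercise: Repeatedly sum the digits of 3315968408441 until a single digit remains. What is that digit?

2

3+3+1+5+9+6+8+4+0+8+4+4+1 = 56
5+6 = 11
1+1 = 2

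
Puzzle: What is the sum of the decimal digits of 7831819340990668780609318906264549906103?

188

7+8+3+1+8+1+9+3+4+0+9+9+0+6+6+8+7+8+0+6+0+9+3+1+8+9+0+6+2+6+4+5+4+9+9+0+6+1+0+3 = 188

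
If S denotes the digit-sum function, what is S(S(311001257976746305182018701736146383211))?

First digit sum: 140.
1+4+0 = 5.

5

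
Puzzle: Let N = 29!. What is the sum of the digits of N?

126

29! = 8841761993739701954543616000000
Sum of its 31 digits: 126.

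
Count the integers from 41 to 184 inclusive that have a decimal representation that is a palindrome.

15

The integers in [41, 184] that have a decimal representation that is a palindrome: 44, 55, 66, 77, 88, 99, …, 171, 181.
15 qualify.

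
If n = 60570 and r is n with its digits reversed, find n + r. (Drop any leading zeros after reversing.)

Reverse of 60570 is 7506.
60570 + 7506 = 68076

68076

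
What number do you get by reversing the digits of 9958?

Reversing 9958 gives 8599.

8599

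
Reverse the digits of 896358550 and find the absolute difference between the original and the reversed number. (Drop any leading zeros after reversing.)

Reverse of 896358550 is 55853698.
|896358550 − 55853698| = 840504852

840504852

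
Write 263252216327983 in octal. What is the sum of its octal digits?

85

263252216327983 in base 8 is 7366645665627457.
Digit sum: 7+3+6+6+6+4+5+6+6+5+6+2+7+4+5+7 = 85.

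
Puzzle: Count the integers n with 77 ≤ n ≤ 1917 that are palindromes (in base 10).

102

The integers in [77, 1917] that are palindromes (in base 10): 77, 88, 99, 101, 111, 121, …, 1771, 1881.
102 qualify.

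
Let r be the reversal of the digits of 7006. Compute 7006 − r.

999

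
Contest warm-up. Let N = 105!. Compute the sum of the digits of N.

105! = 1081396758240290900504101305800329649720646107774902579144176636573226531909905153326984536526808240339776398934872029657993872907813436816097280000000000000000000000000
Sum of its 169 digits: 648.

648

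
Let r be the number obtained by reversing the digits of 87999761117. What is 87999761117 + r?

159116561095

Reverse of 87999761117 is 71116799978.
87999761117 + 71116799978 = 159116561095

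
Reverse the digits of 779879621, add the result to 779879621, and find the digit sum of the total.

58

Reversal of 779879621 is 126978977; 779879621 + 126978977 = 906858598.
Digit sum of 906858598: 9+0+6+8+5+8+5+9+8 = 58.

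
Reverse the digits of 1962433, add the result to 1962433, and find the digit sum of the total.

Reversal of 1962433 is 3342691; 1962433 + 3342691 = 5305124.
Digit sum of 5305124: 5+3+0+5+1+2+4 = 20.

20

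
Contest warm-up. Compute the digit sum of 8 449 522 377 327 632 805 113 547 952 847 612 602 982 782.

8+4+4+9+5+2+2+3+7+7+3+2+7+6+3+2+8+0+5+1+1+3+5+4+7+9+5+2+8+4+7+6+1+2+6+0+2+9+8+2+7+8+2 = 196

196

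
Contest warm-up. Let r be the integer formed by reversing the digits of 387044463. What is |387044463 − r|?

22603680

Reverse of 387044463 is 364440783.
|387044463 − 364440783| = 22603680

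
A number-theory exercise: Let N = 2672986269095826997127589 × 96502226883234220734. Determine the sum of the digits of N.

2672986269095826997127589 × 96502226883234220734 = 257949127396055256951242729092379326787230326
Sum of its 45 digits: 207.

207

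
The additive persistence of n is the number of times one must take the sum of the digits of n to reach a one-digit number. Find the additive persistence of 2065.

2

2065 → 13 → 4 (2 steps)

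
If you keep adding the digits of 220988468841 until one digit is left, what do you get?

2+2+0+9+8+8+4+6+8+8+4+1 = 60
6+0 = 6

6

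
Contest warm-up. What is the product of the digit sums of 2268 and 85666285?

828

S(2268) = 2+2+6+8 = 18.
S(85666285) = 8+5+6+6+6+2+8+5 = 46.
18 · 46 = 828.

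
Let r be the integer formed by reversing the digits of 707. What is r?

Reversing 707 gives 707.

707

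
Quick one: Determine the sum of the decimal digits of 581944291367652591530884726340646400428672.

186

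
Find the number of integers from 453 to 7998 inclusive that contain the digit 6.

2816

The integers in [453, 7998] that contain the digit 6: 456, 460, 461, 462, 463, 464, …, 7986, 7996.
2816 qualify.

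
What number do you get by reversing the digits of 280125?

Reversing 280125 gives 521082.

521082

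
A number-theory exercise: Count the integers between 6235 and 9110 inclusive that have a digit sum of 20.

The integers in [6235, 9110] that have a digit sum of 20: 6239, 6248, 6257, 6266, 6275, 6284, …, 9083, 9092.
220 qualify.

220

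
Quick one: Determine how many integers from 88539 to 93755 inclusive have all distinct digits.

1624

The integers in [88539, 93755] that have all distinct digits: 89012, 89013, 89014, 89015, 89016, 89017, …, 93752, 93754.
1624 qualify.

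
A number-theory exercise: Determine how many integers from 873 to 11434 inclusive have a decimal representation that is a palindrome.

The integers in [873, 11434] that have a decimal representation that is a palindrome: 878, 888, 898, 909, 919, 929, …, 11311, 11411.
118 qualify.

118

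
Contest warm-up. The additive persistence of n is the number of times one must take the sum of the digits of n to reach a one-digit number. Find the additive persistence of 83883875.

2

83883875 → 50 → 5 (2 steps)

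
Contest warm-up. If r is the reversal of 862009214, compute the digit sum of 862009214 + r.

Reversal of 862009214 is 412900268; 862009214 + 412900268 = 1274909482.
Digit sum of 1274909482: 1+2+7+4+9+0+9+4+8+2 = 46.

46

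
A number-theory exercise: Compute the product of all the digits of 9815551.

9000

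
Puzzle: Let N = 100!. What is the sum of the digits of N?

648

100! = 93326215443944152681699238856266700490715968264381621468592963895217599993229915608941463976156518286253697920827223758251185210916864000000000000000000000000
Sum of its 158 digits: 648.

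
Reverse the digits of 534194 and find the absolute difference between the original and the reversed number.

42759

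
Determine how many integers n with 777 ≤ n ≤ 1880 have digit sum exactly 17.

The integers in [777, 1880] that have digit sum exactly 17: 782, 791, 809, 818, 827, 836, …, 1871, 1880.
82 qualify.

82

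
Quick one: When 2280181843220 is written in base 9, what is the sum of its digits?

60

2280181843220 in base 9 is 8058483365415.
Digit sum: 8+0+5+8+4+8+3+3+6+5+4+1+5 = 60.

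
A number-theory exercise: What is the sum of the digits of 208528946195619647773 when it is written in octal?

208528946195619647773 in base 8 is 26467535073546035010435.
Digit sum: 2+6+4+6+7+5+3+5+0+7+3+5+4+6+0+3+5+0+1+0+4+3+5 = 84.

84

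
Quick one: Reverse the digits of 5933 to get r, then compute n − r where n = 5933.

2538

Reverse of 5933 is 3395.
5933 − 3395 = 2538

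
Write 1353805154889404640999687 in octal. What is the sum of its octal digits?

1353805154889404640999687 in base 8 is 436533662541514530013234407.
Digit sum: 4+3+6+5+3+3+6+6+2+5+4+1+5+1+4+5+3+0+0+1+3+2+3+4+4+0+7 = 90.

90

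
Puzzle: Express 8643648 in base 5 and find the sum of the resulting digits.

24

8643648 in base 5 is 4203044043.
Digit sum: 4+2+0+3+0+4+4+0+4+3 = 24.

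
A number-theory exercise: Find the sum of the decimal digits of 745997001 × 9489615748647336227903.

138

745997001 × 9489615748647336227903 = 7079224889133282632654290518903
Sum of its 31 digits: 138.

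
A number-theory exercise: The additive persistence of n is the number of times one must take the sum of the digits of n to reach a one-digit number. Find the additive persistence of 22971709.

22971709 → 37 → 10 → 1 (3 steps)

3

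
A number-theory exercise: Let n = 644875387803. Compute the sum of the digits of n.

63

6+4+4+8+7+5+3+8+7+8+0+3 = 63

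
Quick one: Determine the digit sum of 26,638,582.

2+6+6+3+8+5+8+2 = 40

40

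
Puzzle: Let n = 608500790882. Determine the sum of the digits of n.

6+0+8+5+0+0+7+9+0+8+8+2 = 53

53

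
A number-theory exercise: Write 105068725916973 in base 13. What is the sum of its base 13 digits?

69

105068725916973 in base 13 is 4681C276C2270.
Digit sum: 4+6+8+1+12+2+7+6+12+2+2+7+0 = 69.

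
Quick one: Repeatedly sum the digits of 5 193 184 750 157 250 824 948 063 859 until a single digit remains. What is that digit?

5+1+9+3+1+8+4+7+5+0+1+5+7+2+5+0+8+2+4+9+4+8+0+6+3+8+5+9 = 129
1+2+9 = 12
1+2 = 3

3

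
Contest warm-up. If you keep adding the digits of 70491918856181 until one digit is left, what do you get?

5

7+0+4+9+1+9+1+8+8+5+6+1+8+1 = 68
6+8 = 14
1+4 = 5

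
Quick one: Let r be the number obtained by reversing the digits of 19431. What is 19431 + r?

32922

Reverse of 19431 is 13491.
19431 + 13491 = 32922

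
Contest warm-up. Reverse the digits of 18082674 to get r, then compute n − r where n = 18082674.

-29545407

Reverse of 18082674 is 47628081.
18082674 − 47628081 = -29545407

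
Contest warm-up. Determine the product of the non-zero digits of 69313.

6×9×3×1×3 = 486

486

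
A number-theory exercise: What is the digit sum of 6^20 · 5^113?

369

6^20 · 5^113 = 35207525105707051782994720561588853496859385927564289886504411697387695312500000000000000000000
Sum of its 95 digits: 369.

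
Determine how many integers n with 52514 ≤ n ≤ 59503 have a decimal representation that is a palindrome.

70

The integers in [52514, 59503] that have a decimal representation that is a palindrome: 52525, 52625, 52725, 52825, 52925, 53035, …, 59395, 59495.
70 qualify.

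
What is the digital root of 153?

1+5+3 = 9

9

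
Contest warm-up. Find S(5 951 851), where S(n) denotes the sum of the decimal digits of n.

5+9+5+1+8+5+1 = 34

34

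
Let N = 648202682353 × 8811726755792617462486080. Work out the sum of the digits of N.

165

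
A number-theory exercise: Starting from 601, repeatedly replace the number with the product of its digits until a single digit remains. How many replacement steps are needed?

601 → 0 (1 step)

1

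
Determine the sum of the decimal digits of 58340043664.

5+8+3+4+0+0+4+3+6+6+4 = 43

43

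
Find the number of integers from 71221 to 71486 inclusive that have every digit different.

113

The integers in [71221, 71486] that have every digit different: 71230, 71234, 71235, 71236, 71238, 71239, …, 71485, 71486.
113 qualify.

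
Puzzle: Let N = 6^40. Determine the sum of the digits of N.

171

6^40 = 13367494538843734067838845976576
Sum of its 32 digits: 171.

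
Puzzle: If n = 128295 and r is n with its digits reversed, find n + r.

721116

Reverse of 128295 is 592821.
128295 + 592821 = 721116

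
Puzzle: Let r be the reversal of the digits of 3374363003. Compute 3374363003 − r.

370728270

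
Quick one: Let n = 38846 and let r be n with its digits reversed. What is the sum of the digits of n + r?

22

Reversal of 38846 is 64883; 38846 + 64883 = 103729.
Digit sum of 103729: 1+0+3+7+2+9 = 22.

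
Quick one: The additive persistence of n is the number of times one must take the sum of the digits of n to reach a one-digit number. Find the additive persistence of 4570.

2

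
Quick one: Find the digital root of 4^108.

1

The digital root of n equals n mod 9 (or 9 when 9 | n), so we need 4^108 mod 9.
4^108 ≡ 1 (mod 9), so the digital root is 1.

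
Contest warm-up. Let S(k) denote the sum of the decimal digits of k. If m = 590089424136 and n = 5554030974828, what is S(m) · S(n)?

S(590089424136) = 5+9+0+0+8+9+4+2+4+1+3+6 = 51.
S(5554030974828) = 5+5+5+4+0+3+0+9+7+4+8+2+8 = 60.
51 · 60 = 3060.

3060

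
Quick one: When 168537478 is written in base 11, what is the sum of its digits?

168537478 in base 11 is 8715377A.
Digit sum: 8+7+1+5+3+7+7+10 = 48.

48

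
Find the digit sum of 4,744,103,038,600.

40

4+7+4+4+1+0+3+0+3+8+6+0+0 = 40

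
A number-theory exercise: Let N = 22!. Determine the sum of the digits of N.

22! = 1124000727777607680000
Sum of its 22 digits: 72.

72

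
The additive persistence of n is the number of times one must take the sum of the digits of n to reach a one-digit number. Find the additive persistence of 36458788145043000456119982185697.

3

36458788145043000456119982185697 → 147 → 12 → 3 (3 steps)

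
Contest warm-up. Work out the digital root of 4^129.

The digital root of n equals n mod 9 (or 9 when 9 | n), so we need 4^129 mod 9.
4^129 ≡ 1 (mod 9), so the digital root is 1.

1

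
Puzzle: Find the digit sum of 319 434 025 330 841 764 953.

84

3+1+9+4+3+4+0+2+5+3+3+0+8+4+1+7+6+4+9+5+3 = 84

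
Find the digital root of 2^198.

1

The digital root of n equals n mod 9 (or 9 when 9 | n), so we need 2^198 mod 9.
2^198 ≡ 1 (mod 9), so the digital root is 1.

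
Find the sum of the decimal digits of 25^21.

145

25^21 = 227373675443232059478759765625
Sum of its 30 digits: 145.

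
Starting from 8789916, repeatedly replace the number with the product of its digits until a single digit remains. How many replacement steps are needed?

4

8789916 → 217728 → 1568 → 240 → 0 (4 steps)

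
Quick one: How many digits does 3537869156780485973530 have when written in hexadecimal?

18

3537869156780485973530 in base 16 is BFC9CC25A85FA1161A, which has 18 digits.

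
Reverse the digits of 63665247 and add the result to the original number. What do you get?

137921883

Reverse of 63665247 is 74256636.
63665247 + 74256636 = 137921883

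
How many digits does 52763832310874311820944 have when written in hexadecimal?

52763832310874311820944 in base 16 is B2C5544CBF9B5990690, which has 19 digits.

19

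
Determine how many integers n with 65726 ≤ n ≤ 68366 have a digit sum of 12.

The integers in [65726, 68366] that have a digit sum of 12: 66000.
1 qualifies.

1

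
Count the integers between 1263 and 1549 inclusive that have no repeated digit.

The integers in [1263, 1549] that have no repeated digit: 1263, 1264, 1265, 1267, 1268, 1269, …, 1548, 1549.
167 qualify.

167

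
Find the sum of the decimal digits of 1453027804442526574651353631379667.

1+4+5+3+0+2+7+8+0+4+4+4+2+5+2+6+5+7+4+6+5+1+3+5+3+6+3+1+3+7+9+6+6+7 = 144

144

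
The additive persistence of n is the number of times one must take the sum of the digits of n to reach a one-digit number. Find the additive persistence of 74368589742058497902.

74368589742058497902 → 107 → 8 (2 steps)

2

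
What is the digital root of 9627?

9+6+2+7 = 24
2+4 = 6

6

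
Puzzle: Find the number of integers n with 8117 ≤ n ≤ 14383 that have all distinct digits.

2069

The integers in [8117, 14383] that have all distinct digits: 8120, 8123, 8124, 8125, 8126, 8127, …, 14380, 14382.
2069 qualify.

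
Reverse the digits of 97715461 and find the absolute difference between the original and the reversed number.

81263682

Reverse of 97715461 is 16451779.
|97715461 − 16451779| = 81263682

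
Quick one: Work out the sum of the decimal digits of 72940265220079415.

65

7+2+9+4+0+2+6+5+2+2+0+0+7+9+4+1+5 = 65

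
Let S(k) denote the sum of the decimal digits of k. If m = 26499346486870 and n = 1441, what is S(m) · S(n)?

S(26499346486870) = 2+6+4+9+9+3+4+6+4+8+6+8+7+0 = 76.
S(1441) = 1+4+4+1 = 10.
76 · 10 = 760.

760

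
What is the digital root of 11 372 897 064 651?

1+1+3+7+2+8+9+7+0+6+4+6+5+1 = 60
6+0 = 6

6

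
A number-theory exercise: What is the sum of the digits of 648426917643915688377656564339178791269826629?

244

6+4+8+4+2+6+9+1+7+6+4+3+9+1+5+6+8+8+3+7+7+6+5+6+5+6+4+3+3+9+1+7+8+7+9+1+2+6+9+8+2+6+6+2+9 = 244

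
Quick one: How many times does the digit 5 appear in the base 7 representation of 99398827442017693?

99398827442017693 in base 7 is 115016550203556422242.
The digit 5 appears 5 times.

5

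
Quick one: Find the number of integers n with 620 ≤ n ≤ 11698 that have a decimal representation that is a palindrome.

145

The integers in [620, 11698] that have a decimal representation that is a palindrome: 626, 636, 646, 656, 666, 676, …, 11511, 11611.
145 qualify.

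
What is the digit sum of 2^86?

2^86 = 77371252455336267181195264
Sum of its 26 digits: 112.

112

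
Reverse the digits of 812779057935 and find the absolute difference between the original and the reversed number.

Reverse of 812779057935 is 539750977218.
|812779057935 − 539750977218| = 273028080717

273028080717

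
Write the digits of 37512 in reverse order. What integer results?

Reversing 37512 gives 21573.

21573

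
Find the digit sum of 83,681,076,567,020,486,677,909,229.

8+3+6+8+1+0+7+6+5+6+7+0+2+0+4+8+6+6+7+7+9+0+9+2+2+9 = 128

128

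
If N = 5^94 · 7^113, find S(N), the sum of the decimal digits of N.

5^94 · 7^113 = 158219107073602997551318559894418136690407010351044901093881087555560955154705219068304743149913105477024376059130717094534934741290044257766567170619964599609375
Sum of its 162 digits: 700.

700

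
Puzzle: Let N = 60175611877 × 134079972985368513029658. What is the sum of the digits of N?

60175611877 × 134079972985368513029658 = 8068344414846180639889317198048066
Sum of its 34 digits: 165.

165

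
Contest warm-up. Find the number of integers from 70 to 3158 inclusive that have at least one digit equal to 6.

The integers in [70, 3158] that have at least one digit equal to 6: 76, 86, 96, 106, 116, 126, …, 3146, 3156.
822 qualify.

822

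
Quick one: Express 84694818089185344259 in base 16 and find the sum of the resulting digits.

84694818089185344259 in base 16 is 497607051DA387B03.
Digit sum: 4+9+7+6+0+7+0+5+1+13+10+3+8+7+11+0+3 = 94.

94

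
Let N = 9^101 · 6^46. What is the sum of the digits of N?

576

9^101 · 6^46 = 1490908432229886729769471396733199263183852283036756262447559032407046766222735850970824062212280746132610451870089143492760467144704
Sum of its 133 digits: 576.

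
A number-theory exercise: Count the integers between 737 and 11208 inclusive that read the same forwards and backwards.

129

The integers in [737, 11208] that read the same forwards and backwards: 737, 747, 757, 767, 777, 787, …, 11011, 11111.
129 qualify.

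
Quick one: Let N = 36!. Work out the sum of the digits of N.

36! = 371993326789901217467999448150835200000000
Sum of its 42 digits: 171.

171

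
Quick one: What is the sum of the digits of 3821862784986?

72

3+8+2+1+8+6+2+7+8+4+9+8+6 = 72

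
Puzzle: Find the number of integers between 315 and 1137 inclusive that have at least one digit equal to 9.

The integers in [315, 1137] that have at least one digit equal to 9: 319, 329, 339, 349, 359, 369, …, 1119, 1129.
235 qualify.

235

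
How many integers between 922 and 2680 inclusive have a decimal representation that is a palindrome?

The integers in [922, 2680] that have a decimal representation that is a palindrome: 929, 939, 949, 959, 969, 979, …, 2552, 2662.
25 qualify.

25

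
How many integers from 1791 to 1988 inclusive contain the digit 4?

The integers in [1791, 1988] that contain the digit 4: 1794, 1804, 1814, 1824, 1834, 1840, …, 1974, 1984.
38 qualify.

38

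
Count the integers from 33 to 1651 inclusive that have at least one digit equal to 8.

387

The integers in [33, 1651] that have at least one digit equal to 8: 38, 48, 58, 68, 78, 80, …, 1638, 1648.
387 qualify.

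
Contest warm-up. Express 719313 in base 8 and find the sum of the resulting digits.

719313 in base 8 is 2574721.
Digit sum: 2+5+7+4+7+2+1 = 28.

28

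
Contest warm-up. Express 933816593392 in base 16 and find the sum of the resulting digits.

97

933816593392 in base 16 is D96BCE6BF0.
Digit sum: 13+9+6+11+12+14+6+11+15+0 = 97.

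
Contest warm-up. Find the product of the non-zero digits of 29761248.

2×9×7×6×1×2×4×8 = 48384

48384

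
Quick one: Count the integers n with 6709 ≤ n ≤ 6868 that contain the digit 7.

The integers in [6709, 6868] that contain the digit 7: 6709, 6710, 6711, 6712, 6713, 6714, …, 6857, 6867.
98 qualify.

98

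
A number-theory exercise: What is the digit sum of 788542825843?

64

7+8+8+5+4+2+8+2+5+8+4+3 = 64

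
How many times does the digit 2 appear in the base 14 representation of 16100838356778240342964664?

3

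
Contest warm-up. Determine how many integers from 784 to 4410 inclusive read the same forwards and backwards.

The integers in [784, 4410] that read the same forwards and backwards: 787, 797, 808, 818, 828, 838, …, 4224, 4334.
56 qualify.

56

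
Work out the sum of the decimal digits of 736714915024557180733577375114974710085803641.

7+3+6+7+1+4+9+1+5+0+2+4+5+5+7+1+8+0+7+3+3+5+7+7+3+7+5+1+1+4+9+7+4+7+1+0+0+8+5+8+0+3+6+4+1 = 191

191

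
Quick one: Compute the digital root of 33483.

3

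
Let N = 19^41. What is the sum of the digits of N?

208

19^41 = 26847115986241183138017674520015691090350184323352819
Sum of its 53 digits: 208.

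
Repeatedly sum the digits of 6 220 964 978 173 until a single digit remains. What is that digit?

1

6+2+2+0+9+6+4+9+7+8+1+7+3 = 64
6+4 = 10
1+0 = 1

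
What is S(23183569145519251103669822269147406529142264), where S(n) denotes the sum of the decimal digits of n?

2+3+1+8+3+5+6+9+1+4+5+5+1+9+2+5+1+1+0+3+6+6+9+8+2+2+2+6+9+1+4+7+4+0+6+5+2+9+1+4+2+2+6+4 = 181

181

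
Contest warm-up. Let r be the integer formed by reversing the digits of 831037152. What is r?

Reversing 831037152 gives 251730138.

251730138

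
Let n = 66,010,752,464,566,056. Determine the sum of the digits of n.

69

6+6+0+1+0+7+5+2+4+6+4+5+6+6+0+5+6 = 69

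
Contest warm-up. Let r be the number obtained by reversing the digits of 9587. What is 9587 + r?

17446

Reverse of 9587 is 7859.
9587 + 7859 = 17446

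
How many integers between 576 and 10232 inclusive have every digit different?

The integers in [576, 10232] that have every digit different: 576, 578, 579, 580, 581, 582, …, 9875, 9876.
4843 qualify.

4843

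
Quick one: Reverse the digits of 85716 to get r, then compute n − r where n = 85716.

Reverse of 85716 is 61758.
85716 − 61758 = 23958

23958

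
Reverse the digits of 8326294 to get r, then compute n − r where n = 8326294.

Reverse of 8326294 is 4926238.
8326294 − 4926238 = 3400056

3400056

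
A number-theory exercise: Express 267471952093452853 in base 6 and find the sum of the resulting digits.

48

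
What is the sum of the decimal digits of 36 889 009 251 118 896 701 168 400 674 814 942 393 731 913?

3+6+8+8+9+0+0+9+2+5+1+1+1+8+8+9+6+7+0+1+1+6+8+4+0+0+6+7+4+8+1+4+9+4+2+3+9+3+7+3+1+9+1+3 = 195

195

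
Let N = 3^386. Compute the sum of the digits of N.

837

3^386 = 14750417802530881072502094739885371662770122409906339715534686344248119850156447628362069360986269022056164766032427956749652735167596646914112360848363277501476652958394736238608965129
Sum of its 185 digits: 837.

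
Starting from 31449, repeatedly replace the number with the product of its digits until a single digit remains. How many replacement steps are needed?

31449 → 432 → 24 → 8 (3 steps)

3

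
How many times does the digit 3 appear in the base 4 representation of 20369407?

20369407 in base 4 is 1031230333333.
The digit 3 appears 8 times.

8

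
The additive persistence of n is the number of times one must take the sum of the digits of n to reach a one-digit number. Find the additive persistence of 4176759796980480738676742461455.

3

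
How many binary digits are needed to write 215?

215 in base 2 is 11010111, which has 8 digits.

8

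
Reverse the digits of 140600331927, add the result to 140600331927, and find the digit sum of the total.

72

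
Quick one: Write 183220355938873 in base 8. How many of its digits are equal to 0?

2

183220355938873 in base 8 is 5152152016635071.
The digit 0 appears 2 times.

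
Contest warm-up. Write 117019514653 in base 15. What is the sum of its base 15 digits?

83

117019514653 in base 15 is 309D4B8BBD.
Digit sum: 3+0+9+13+4+11+8+11+11+13 = 83.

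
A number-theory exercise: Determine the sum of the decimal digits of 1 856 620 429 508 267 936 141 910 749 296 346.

1+8+5+6+6+2+0+4+2+9+5+0+8+2+6+7+9+3+6+1+4+1+9+1+0+7+4+9+2+9+6+3+4+6 = 155

155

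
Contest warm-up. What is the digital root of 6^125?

9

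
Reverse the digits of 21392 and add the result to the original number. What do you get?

50704

Reverse of 21392 is 29312.
21392 + 29312 = 50704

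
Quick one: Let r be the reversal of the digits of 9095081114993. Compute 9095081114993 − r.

5100969309084

Reverse of 9095081114993 is 3994111805909.
9095081114993 − 3994111805909 = 5100969309084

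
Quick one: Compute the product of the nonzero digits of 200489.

2×4×8×9 = 576

576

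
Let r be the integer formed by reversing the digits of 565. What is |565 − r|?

0

Reverse of 565 is 565.
|565 − 565| = 0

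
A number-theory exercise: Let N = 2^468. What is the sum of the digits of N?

613

2^468 = 762145642166990290864647761179972242614403843424065222377723867096038022172794340849684107193235344521442121855812163792833978437326241529856
Sum of its 141 digits: 613.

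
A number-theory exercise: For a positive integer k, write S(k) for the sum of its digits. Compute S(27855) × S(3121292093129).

1188

S(27855) = 2+7+8+5+5 = 27.
S(3121292093129) = 3+1+2+1+2+9+2+0+9+3+1+2+9 = 44.
27 · 44 = 1188.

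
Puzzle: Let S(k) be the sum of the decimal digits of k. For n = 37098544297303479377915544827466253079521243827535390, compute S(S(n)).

First digit sum: 247.
2+4+7 = 13.

13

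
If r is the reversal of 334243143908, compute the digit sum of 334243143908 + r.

52

Reversal of 334243143908 is 809341342433; 334243143908 + 809341342433 = 1143584486341.
Digit sum of 1143584486341: 1+1+4+3+5+8+4+4+8+6+3+4+1 = 52.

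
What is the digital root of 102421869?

1+0+2+4+2+1+8+6+9 = 33
3+3 = 6

6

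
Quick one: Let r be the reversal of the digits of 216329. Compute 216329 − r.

-707283

Reverse of 216329 is 923612.
216329 − 923612 = -707283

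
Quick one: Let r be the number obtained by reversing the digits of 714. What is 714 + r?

Reverse of 714 is 417.
714 + 417 = 1131

1131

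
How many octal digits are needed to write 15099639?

15099639 in base 8 is 71463367, which has 8 digits.

8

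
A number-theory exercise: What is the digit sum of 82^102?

82^102 = 1618128261481868830624702286492933411338080406264807534480214889105419187051675121273813754621808678675336242344985606370093095874924968957254985607144612555689851498845175709667452664470227124224
Sum of its 196 digits: 883.

883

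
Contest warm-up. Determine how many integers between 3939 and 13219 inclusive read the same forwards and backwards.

93

The integers in [3939, 13219] that read the same forwards and backwards: 3993, 4004, 4114, 4224, 4334, 4444, …, 13031, 13131.
93 qualify.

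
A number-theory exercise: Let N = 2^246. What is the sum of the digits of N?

2^246 = 113078212145816597093331040047546785012958969400039613319782796882727665664
Sum of its 75 digits: 334.

334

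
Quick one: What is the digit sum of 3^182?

360

3^182 = 685596132412797531053607549485540055753823212621556770516014091704614236087297342176409
Sum of its 87 digits: 360.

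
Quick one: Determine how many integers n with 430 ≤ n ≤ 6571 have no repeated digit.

3245

The integers in [430, 6571] that have no repeated digit: 430, 431, 432, 435, 436, 437, …, 6570, 6571.
3245 qualify.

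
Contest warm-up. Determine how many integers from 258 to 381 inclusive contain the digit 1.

22

The integers in [258, 381] that contain the digit 1: 261, 271, 281, 291, 301, 310, …, 371, 381.
22 qualify.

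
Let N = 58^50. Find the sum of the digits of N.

457

58^50 = 14838830640714294999983396511843381888381117770762056659674968992599706869653743415066624
Sum of its 89 digits: 457.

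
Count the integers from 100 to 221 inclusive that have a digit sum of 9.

11

The integers in [100, 221] that have a digit sum of 9: 108, 117, 126, 135, 144, 153, …, 207, 216.
11 qualify.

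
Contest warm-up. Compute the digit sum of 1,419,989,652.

54

1+4+1+9+9+8+9+6+5+2 = 54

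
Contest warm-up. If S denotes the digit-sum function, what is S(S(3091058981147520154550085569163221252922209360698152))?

6

First digit sum: 204.
2+0+4 = 6.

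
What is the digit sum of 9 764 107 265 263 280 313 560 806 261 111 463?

9+7+6+4+1+0+7+2+6+5+2+6+3+2+8+0+3+1+3+5+6+0+8+0+6+2+6+1+1+1+1+4+6+3 = 125

125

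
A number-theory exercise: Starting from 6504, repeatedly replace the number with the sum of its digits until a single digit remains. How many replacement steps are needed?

6504 → 15 → 6 (2 steps)

2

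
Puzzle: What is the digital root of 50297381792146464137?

8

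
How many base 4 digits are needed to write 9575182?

9575182 in base 4 is 210201230032, which has 12 digits.

12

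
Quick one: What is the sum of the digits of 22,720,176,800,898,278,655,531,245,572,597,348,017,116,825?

194

2+2+7+2+0+1+7+6+8+0+0+8+9+8+2+7+8+6+5+5+5+3+1+2+4+5+5+7+2+5+9+7+3+4+8+0+1+7+1+1+6+8+2+5 = 194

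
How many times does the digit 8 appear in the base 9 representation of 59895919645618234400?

2

59895919645618234400 in base 9 is 483043562655666041248.
The digit 8 appears 2 times.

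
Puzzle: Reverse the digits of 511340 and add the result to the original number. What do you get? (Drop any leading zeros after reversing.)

Reverse of 511340 is 43115.
511340 + 43115 = 554455

554455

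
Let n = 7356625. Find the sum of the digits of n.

7+3+5+6+6+2+5 = 34

34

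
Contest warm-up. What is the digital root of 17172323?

1+7+1+7+2+3+2+3 = 26
2+6 = 8

8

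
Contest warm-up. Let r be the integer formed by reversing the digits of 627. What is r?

726

Reversing 627 gives 726.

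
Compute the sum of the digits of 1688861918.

56

1+6+8+8+8+6+1+9+1+8 = 56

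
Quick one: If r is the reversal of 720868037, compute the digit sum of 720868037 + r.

Reversal of 720868037 is 730868027; 720868037 + 730868027 = 1451736064.
Digit sum of 1451736064: 1+4+5+1+7+3+6+0+6+4 = 37.

37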